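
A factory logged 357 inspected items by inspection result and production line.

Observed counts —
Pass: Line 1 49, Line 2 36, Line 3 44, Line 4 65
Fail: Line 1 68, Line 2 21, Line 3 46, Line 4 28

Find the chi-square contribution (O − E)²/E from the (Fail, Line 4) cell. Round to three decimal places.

Row total (Fail) = 163; column total (Line 4) = 93; N = 357.
Expected count E = 163 × 93 / 357 = 42.4622.
Contribution = (O − E)²/E = (28 − 42.4622)² / 42.4622 = 4.926.

4.926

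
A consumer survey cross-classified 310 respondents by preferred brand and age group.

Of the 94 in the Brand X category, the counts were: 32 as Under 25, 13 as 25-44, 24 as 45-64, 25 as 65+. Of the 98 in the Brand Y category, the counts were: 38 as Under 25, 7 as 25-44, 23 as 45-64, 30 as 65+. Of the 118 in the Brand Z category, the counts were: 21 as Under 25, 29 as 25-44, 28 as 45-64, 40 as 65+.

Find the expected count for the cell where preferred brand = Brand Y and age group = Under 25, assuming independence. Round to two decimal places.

Row total (Brand Y) = 98; column total (Under 25) = 91; grand total N = 310.
Expected count = (row total × column total) / N = 98 × 91 / 310 = 28.77.

28.77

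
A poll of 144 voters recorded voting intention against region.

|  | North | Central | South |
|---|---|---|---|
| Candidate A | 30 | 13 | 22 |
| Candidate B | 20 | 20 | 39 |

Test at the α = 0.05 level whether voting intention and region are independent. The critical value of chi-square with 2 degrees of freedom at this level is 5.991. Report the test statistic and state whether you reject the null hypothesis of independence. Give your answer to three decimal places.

Row totals: 65, 79. Column totals: 50, 33, 61. Grand total N = 144.
Expected counts (row total × column total / N):
  Candidate A, North: 65×50/144 = 22.5694
  Candidate A, Central: 65×33/144 = 14.8958
  Candidate A, South: 65×61/144 = 27.5347
  Candidate B, North: 79×50/144 = 27.4306
  Candidate B, Central: 79×33/144 = 18.1042
  Candidate B, South: 79×61/144 = 33.4653
Contributions (O − E)²/E:
  (30 − 22.5694)²/22.5694 = 2.4464
  (13 − 14.8958)²/14.8958 = 0.2413
  (22 − 27.5347)²/27.5347 = 1.1125
  (20 − 27.4306)²/27.4306 = 2.0129
  (20 − 18.1042)²/18.1042 = 0.1985
  (39 − 33.4653)²/33.4653 = 0.9154
χ² = 2.4464 + 0.2413 + 1.1125 + 2.0129 + 0.1985 + 0.9154 = 6.927
df = (2−1)(3−1) = 2. Since 6.927 > 5.991, reject the null hypothesis of independence at α = 0.05.

6.927; reject H₀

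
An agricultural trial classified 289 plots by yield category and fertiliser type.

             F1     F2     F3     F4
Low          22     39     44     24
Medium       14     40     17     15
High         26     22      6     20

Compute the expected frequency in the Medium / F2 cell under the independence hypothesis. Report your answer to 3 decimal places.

Row total (Medium) = 86; column total (F2) = 101; grand total N = 289.
Expected count = (row total × column total) / N = 86 × 101 / 289 = 30.055.

30.055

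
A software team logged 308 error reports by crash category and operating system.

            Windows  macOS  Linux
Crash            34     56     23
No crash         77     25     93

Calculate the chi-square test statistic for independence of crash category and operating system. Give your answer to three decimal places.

52.665

Row totals: 113, 195. Column totals: 111, 81, 116. Grand total N = 308.
Expected counts (row total × column total / N):
  Crash, Windows: 113×111/308 = 40.72403
  Crash, macOS: 113×81/308 = 29.71753
  Crash, Linux: 113×116/308 = 42.55844
  No crash, Windows: 195×111/308 = 70.27597
  No crash, macOS: 195×81/308 = 51.28247
  No crash, Linux: 195×116/308 = 73.44156
Contributions (O − E)²/E:
  (34 − 40.72403)²/40.72403 = 1.1102
  (56 − 29.71753)²/29.71753 = 23.2445
  (23 − 42.55844)²/42.55844 = 8.9884
  (77 − 70.27597)²/70.27597 = 0.6434
  (25 − 51.28247)²/51.28247 = 13.4699
  (93 − 73.44156)²/73.44156 = 5.2087
χ² = 1.1102 + 23.2445 + 8.9884 + 0.6434 + 13.4699 + 5.2087 = 52.665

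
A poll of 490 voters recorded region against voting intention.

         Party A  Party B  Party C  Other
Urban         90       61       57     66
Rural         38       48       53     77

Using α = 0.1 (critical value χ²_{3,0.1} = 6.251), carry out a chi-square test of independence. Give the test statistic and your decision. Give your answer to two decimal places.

17.04; reject H₀

Row totals: 274, 216. Column totals: 128, 109, 110, 143. Grand total N = 490.
Expected counts (row total × column total / N):
  Urban, Party A: 274×128/490 = 71.576
  Urban, Party B: 274×109/490 = 60.951
  Urban, Party C: 274×110/490 = 61.510
  Urban, Other: 274×143/490 = 79.963
  Rural, Party A: 216×128/490 = 56.424
  Rural, Party B: 216×109/490 = 48.049
  Rural, Party C: 216×110/490 = 48.490
  Rural, Other: 216×143/490 = 63.037
Contributions (O − E)²/E:
  (90 − 71.576)²/71.576 = 4.7424
  (61 − 60.951)²/60.951 = 0.0000
  (57 − 61.510)²/61.510 = 0.3307
  (66 − 79.963)²/79.963 = 2.4382
  (38 − 56.424)²/56.424 = 6.0159
  (48 − 48.049)²/48.049 = 0.0000
  (53 − 48.490)²/48.490 = 0.4195
  (77 − 63.037)²/63.037 = 3.0929
χ² = 4.7424 + 0.0000 + 0.3307 + 2.4382 + 6.0159 + 0.0000 + 0.4195 + 3.0929 = 17.04
df = (2−1)(4−1) = 3. Since 17.04 > 6.251, reject the null hypothesis of independence at α = 0.1.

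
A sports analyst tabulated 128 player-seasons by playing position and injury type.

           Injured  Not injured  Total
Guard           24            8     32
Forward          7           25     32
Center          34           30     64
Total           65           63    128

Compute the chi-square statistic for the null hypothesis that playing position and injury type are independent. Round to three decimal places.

18.348

Grand total N = 128.
Expected counts (row total × column total / N):
  Guard, Injured: 32×65/128 = 16.2500
  Guard, Not injured: 32×63/128 = 15.7500
  Forward, Injured: 32×65/128 = 16.2500
  Forward, Not injured: 32×63/128 = 15.7500
  Center, Injured: 64×65/128 = 32.5000
  Center, Not injured: 64×63/128 = 31.5000
Contributions (O − E)²/E:
  (24 − 16.2500)²/16.2500 = 3.6962
  (8 − 15.7500)²/15.7500 = 3.8135
  (7 − 16.2500)²/16.2500 = 5.2654
  (25 − 15.7500)²/15.7500 = 5.4325
  (34 − 32.5000)²/32.5000 = 0.0692
  (30 − 31.5000)²/31.5000 = 0.0714
χ² = 3.6962 + 3.8135 + 5.2654 + 5.4325 + 0.0692 + 0.0714 = 18.348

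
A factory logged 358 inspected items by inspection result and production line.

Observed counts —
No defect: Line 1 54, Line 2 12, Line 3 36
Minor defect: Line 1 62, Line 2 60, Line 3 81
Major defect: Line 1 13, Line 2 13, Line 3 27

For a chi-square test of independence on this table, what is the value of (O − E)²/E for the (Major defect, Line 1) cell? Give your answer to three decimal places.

Row total (Major defect) = 53; column total (Line 1) = 129; N = 358.
Expected count E = 53 × 129 / 358 = 19.0978.
Contribution = (O − E)²/E = (13 − 19.0978)² / 19.0978 = 1.947.

1.947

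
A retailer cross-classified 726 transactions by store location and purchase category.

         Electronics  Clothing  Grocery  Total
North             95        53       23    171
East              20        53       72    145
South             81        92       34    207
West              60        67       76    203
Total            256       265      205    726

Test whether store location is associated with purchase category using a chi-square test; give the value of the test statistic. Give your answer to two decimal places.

Grand total N = 726.
Expected counts (row total × column total / N):
  North, Electronics: 171×256/726 = 60.298
  North, Clothing: 171×265/726 = 62.417
  North, Grocery: 171×205/726 = 48.285
  East, Electronics: 145×256/726 = 51.129
  East, Clothing: 145×265/726 = 52.927
  East, Grocery: 145×205/726 = 40.944
  South, Electronics: 207×256/726 = 72.992
  South, Clothing: 207×265/726 = 75.558
  South, Grocery: 207×205/726 = 58.450
  West, Electronics: 203×256/726 = 71.581
  West, Clothing: 203×265/726 = 74.098
  West, Grocery: 203×205/726 = 57.321
Contributions (O − E)²/E:
  (95 − 60.298)²/60.298 = 19.9713
  (53 − 62.417)²/62.417 = 1.4208
  (23 − 48.285)²/48.285 = 13.2408
  (20 − 51.129)²/51.129 = 18.9523
  (53 − 52.927)²/52.927 = 0.0001
  (72 − 40.944)²/40.944 = 23.5560
  (81 − 72.992)²/72.992 = 0.8786
  (92 − 75.558)²/75.558 = 3.5779
  (34 − 58.450)²/58.450 = 10.2276
  (60 − 71.581)²/71.581 = 1.8737
  (67 − 74.098)²/74.098 = 0.6799
  (76 − 57.321)²/57.321 = 6.0869
χ² = 19.9713 + 1.4208 + 13.2408 + 18.9523 + 0.0001 + 23.5560 + 0.8786 + 3.5779 + 10.2276 + 1.8737 + 0.6799 + 6.0869 = 100.47

100.47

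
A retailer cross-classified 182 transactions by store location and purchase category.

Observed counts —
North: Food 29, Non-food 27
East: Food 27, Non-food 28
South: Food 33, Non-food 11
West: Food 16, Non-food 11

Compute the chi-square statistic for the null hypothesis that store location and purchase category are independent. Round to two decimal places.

Row totals: 56, 55, 44, 27. Column totals: 105, 77. Grand total N = 182.
Expected counts (row total × column total / N):
  North, Food: 56×105/182 = 32.308
  North, Non-food: 56×77/182 = 23.692
  East, Food: 55×105/182 = 31.731
  East, Non-food: 55×77/182 = 23.269
  South, Food: 44×105/182 = 25.385
  South, Non-food: 44×77/182 = 18.615
  West, Food: 27×105/182 = 15.577
  West, Non-food: 27×77/182 = 11.423
Contributions (O − E)²/E:
  (29 − 32.308)²/32.308 = 0.3387
  (27 − 23.692)²/23.692 = 0.4619
  (27 − 31.731)²/31.731 = 0.7054
  (28 − 23.269)²/23.269 = 0.9619
  (33 − 25.385)²/25.385 = 2.2844
  (11 − 18.615)²/18.615 = 3.1151
  (16 − 15.577)²/15.577 = 0.0115
  (11 − 11.423)²/11.423 = 0.0157
χ² = 0.3387 + 0.4619 + 0.7054 + 0.9619 + 2.2844 + 3.1151 + 0.0115 + 0.0157 = 7.89

7.89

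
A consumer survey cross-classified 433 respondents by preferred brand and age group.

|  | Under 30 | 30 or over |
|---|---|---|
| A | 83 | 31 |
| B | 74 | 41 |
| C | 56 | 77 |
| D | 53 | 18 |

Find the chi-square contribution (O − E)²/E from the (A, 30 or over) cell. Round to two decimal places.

Row total (A) = 114; column total (30 or over) = 167; N = 433.
Expected count E = 114 × 167 / 433 = 43.968.
Contribution = (O − E)²/E = (31 − 43.968)² / 43.968 = 3.82.

3.82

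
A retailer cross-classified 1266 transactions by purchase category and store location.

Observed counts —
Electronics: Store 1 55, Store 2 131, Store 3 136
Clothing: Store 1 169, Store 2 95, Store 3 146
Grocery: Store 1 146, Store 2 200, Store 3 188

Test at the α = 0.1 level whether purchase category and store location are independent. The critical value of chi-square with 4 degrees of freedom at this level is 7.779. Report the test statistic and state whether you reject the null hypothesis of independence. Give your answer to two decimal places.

60.54; reject H₀

Row totals: 322, 410, 534. Column totals: 370, 426, 470. Grand total N = 1266.
Expected counts (row total × column total / N):
  Electronics, Store 1: 322×370/1266 = 94.107
  Electronics, Store 2: 322×426/1266 = 108.351
  Electronics, Store 3: 322×470/1266 = 119.542
  Clothing, Store 1: 410×370/1266 = 119.826
  Clothing, Store 2: 410×426/1266 = 137.962
  Clothing, Store 3: 410×470/1266 = 152.212
  Grocery, Store 1: 534×370/1266 = 156.066
  Grocery, Store 2: 534×426/1266 = 179.687
  Grocery, Store 3: 534×470/1266 = 198.246
Contributions (O − E)²/E:
  (55 − 94.107)²/94.107 = 16.2513
  (131 − 108.351)²/108.351 = 4.7344
  (136 − 119.542)²/119.542 = 2.2659
  (169 − 119.826)²/119.826 = 20.1799
  (95 − 137.962)²/137.962 = 13.3786
  (146 − 152.212)²/152.212 = 0.2535
  (146 − 156.066)²/156.066 = 0.6492
  (200 − 179.687)²/179.687 = 2.2963
  (188 − 198.246)²/198.246 = 0.5295
χ² = 16.2513 + 4.7344 + 2.2659 + 20.1799 + 13.3786 + 0.2535 + 0.6492 + 2.2963 + 0.5295 = 60.54
df = (3−1)(3−1) = 4. Since 60.54 > 7.779, reject the null hypothesis of independence at α = 0.1.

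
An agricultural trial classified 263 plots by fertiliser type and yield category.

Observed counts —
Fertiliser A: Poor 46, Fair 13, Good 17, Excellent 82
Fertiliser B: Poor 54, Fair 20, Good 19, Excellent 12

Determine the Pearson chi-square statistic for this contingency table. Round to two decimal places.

45.53

Row totals: 158, 105. Column totals: 100, 33, 36, 94. Grand total N = 263.
Expected counts (row total × column total / N):
  Fertiliser A, Poor: 158×100/263 = 60.076
  Fertiliser A, Fair: 158×33/263 = 19.825
  Fertiliser A, Good: 158×36/263 = 21.627
  Fertiliser A, Excellent: 158×94/263 = 56.471
  Fertiliser B, Poor: 105×100/263 = 39.924
  Fertiliser B, Fair: 105×33/263 = 13.175
  Fertiliser B, Good: 105×36/263 = 14.373
  Fertiliser B, Excellent: 105×94/263 = 37.529
Contributions (O − E)²/E:
  (46 − 60.076)²/60.076 = 3.2981
  (13 − 19.825)²/19.825 = 2.3496
  (17 − 21.627)²/21.627 = 0.9899
  (82 − 56.471)²/56.471 = 11.5410
  (54 − 39.924)²/39.924 = 4.9628
  (20 − 13.175)²/13.175 = 3.5355
  (19 − 14.373)²/14.373 = 1.4895
  (12 − 37.529)²/37.529 = 17.3660
χ² = 3.2981 + 2.3496 + 0.9899 + 11.5410 + 4.9628 + 3.5355 + 1.4895 + 17.3660 = 45.53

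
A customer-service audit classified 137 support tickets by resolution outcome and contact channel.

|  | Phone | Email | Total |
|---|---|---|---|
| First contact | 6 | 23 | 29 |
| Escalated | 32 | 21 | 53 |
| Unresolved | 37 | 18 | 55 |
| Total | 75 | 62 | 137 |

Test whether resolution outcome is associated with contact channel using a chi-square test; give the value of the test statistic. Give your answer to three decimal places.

Grand total N = 137.
Expected counts (row total × column total / N):
  First contact, Phone: 29×75/137 = 15.8759
  First contact, Email: 29×62/137 = 13.1241
  Escalated, Phone: 53×75/137 = 29.0146
  Escalated, Email: 53×62/137 = 23.9854
  Unresolved, Phone: 55×75/137 = 30.1095
  Unresolved, Email: 55×62/137 = 24.8905
Contributions (O − E)²/E:
  (6 − 15.8759)²/15.8759 = 6.1435
  (23 − 13.1241)²/13.1241 = 7.4316
  (32 − 29.0146)²/29.0146 = 0.3072
  (21 − 23.9854)²/23.9854 = 0.3716
  (37 − 30.1095)²/30.1095 = 1.5769
  (18 − 24.8905)²/24.8905 = 1.9075
χ² = 6.1435 + 7.4316 + 0.3072 + 0.3716 + 1.5769 + 1.9075 = 17.738

17.738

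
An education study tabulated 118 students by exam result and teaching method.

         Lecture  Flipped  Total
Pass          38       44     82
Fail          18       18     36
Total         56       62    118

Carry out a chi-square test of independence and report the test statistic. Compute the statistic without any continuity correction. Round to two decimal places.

0.13

Grand total N = 118.
Expected counts (row total × column total / N):
  Pass, Lecture: 82×56/118 = 38.915
  Pass, Flipped: 82×62/118 = 43.085
  Fail, Lecture: 36×56/118 = 17.085
  Fail, Flipped: 36×62/118 = 18.915
Contributions (O − E)²/E:
  (38 − 38.915)²/38.915 = 0.0215
  (44 − 43.085)²/43.085 = 0.0194
  (18 − 17.085)²/17.085 = 0.0490
  (18 − 18.915)²/18.915 = 0.0443
χ² = 0.0215 + 0.0194 + 0.0490 + 0.0443 = 0.13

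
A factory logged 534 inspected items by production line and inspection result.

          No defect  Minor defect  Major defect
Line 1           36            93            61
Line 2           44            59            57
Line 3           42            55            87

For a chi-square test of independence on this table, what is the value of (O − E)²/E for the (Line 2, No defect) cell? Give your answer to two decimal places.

Row total (Line 2) = 160; column total (No defect) = 122; N = 534.
Expected count E = 160 × 122 / 534 = 36.554.
Contribution = (O − E)²/E = (44 − 36.554)² / 36.554 = 1.52.

1.52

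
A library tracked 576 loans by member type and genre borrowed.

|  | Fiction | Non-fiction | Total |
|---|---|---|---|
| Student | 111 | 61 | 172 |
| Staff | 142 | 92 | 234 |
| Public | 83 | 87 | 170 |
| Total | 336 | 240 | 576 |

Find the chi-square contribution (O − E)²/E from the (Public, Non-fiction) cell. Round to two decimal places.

3.69

Row total (Public) = 170; column total (Non-fiction) = 240; N = 576.
Expected count E = 170 × 240 / 576 = 70.833.
Contribution = (O − E)²/E = (87 − 70.833)² / 70.833 = 3.69.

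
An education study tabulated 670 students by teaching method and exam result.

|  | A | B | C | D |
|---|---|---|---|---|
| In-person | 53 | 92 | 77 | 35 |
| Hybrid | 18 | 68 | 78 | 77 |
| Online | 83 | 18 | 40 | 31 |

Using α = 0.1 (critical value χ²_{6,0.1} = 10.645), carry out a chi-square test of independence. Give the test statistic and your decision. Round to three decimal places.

Row totals: 257, 241, 172. Column totals: 154, 178, 195, 143. Grand total N = 670.
Expected counts (row total × column total / N):
  In-person, A: 257×154/670 = 59.0716
  In-person, B: 257×178/670 = 68.2776
  In-person, C: 257×195/670 = 74.7985
  In-person, D: 257×143/670 = 54.8522
  Hybrid, A: 241×154/670 = 55.3940
  Hybrid, B: 241×178/670 = 64.0269
  Hybrid, C: 241×195/670 = 70.1418
  Hybrid, D: 241×143/670 = 51.4373
  Online, A: 172×154/670 = 39.5343
  Online, B: 172×178/670 = 45.6955
  Online, C: 172×195/670 = 50.0597
  Online, D: 172×143/670 = 36.7104
Contributions (O − E)²/E:
  (53 − 59.0716)²/59.0716 = 0.6241
  (92 − 68.2776)²/68.2776 = 8.2421
  (77 − 74.7985)²/74.7985 = 0.0648
  (35 − 54.8522)²/54.8522 = 7.1849
  (18 − 55.3940)²/55.3940 = 25.2430
  (68 − 64.0269)²/64.0269 = 0.2465
  (78 − 70.1418)²/70.1418 = 0.8804
  (77 − 51.4373)²/51.4373 = 12.7038
  (83 − 39.5343)²/39.5343 = 47.7880
  (18 − 45.6955)²/45.6955 = 16.7859
  (40 − 50.0597)²/50.0597 = 2.0215
  (31 − 36.7104)²/36.7104 = 0.8883
χ² = 0.6241 + 8.2421 + 0.0648 + 7.1849 + 25.2430 + 0.2465 + 0.8804 + 12.7038 + 47.7880 + 16.7859 + 2.0215 + 0.8883 = 122.673
df = (3−1)(4−1) = 6. Since 122.673 > 10.645, reject the null hypothesis of independence at α = 0.1.

122.673; reject H₀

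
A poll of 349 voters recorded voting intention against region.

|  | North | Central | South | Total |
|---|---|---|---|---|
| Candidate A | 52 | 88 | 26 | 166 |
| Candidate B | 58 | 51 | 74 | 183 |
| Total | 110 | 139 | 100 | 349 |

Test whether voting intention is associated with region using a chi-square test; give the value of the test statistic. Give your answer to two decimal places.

32.47

Grand total N = 349.
Expected counts (row total × column total / N):
  Candidate A, North: 166×110/349 = 52.3209
  Candidate A, Central: 166×139/349 = 66.1146
  Candidate A, South: 166×100/349 = 47.5645
  Candidate B, North: 183×110/349 = 57.6791
  Candidate B, Central: 183×139/349 = 72.8854
  Candidate B, South: 183×100/349 = 52.4355
Contributions (O − E)²/E:
  (52 − 52.3209)²/52.3209 = 0.0020
  (88 − 66.1146)²/66.1146 = 7.2446
  (26 − 47.5645)²/47.5645 = 9.7768
  (58 − 57.6791)²/57.6791 = 0.0018
  (51 − 72.8854)²/72.8854 = 6.5716
  (74 − 52.4355)²/52.4355 = 8.8686
χ² = 0.0020 + 7.2446 + 9.7768 + 0.0018 + 6.5716 + 8.8686 = 32.47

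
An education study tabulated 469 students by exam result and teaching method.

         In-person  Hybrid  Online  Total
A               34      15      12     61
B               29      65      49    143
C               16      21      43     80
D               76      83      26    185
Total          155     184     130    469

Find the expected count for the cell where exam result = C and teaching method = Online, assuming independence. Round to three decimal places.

22.175

Row total (C) = 80; column total (Online) = 130; grand total N = 469.
Expected count = (row total × column total) / N = 80 × 130 / 469 = 22.175.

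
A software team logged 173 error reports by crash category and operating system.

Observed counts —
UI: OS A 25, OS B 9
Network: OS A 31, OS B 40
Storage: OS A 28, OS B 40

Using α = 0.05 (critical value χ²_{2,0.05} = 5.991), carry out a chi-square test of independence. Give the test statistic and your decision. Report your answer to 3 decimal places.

Row totals: 34, 71, 68. Column totals: 84, 89. Grand total N = 173.
Expected counts (row total × column total / N):
  UI, OS A: 34×84/173 = 16.5087
  UI, OS B: 34×89/173 = 17.4913
  Network, OS A: 71×84/173 = 34.4740
  Network, OS B: 71×89/173 = 36.5260
  Storage, OS A: 68×84/173 = 33.0173
  Storage, OS B: 68×89/173 = 34.9827
Contributions (O − E)²/E:
  (25 − 16.5087)²/16.5087 = 4.3675
  (9 − 17.4913)²/17.4913 = 4.1222
  (31 − 34.4740)²/34.4740 = 0.3501
  (40 − 36.5260)²/36.5260 = 0.3304
  (28 − 33.0173)²/33.0173 = 0.7624
  (40 − 34.9827)²/34.9827 = 0.7196
χ² = 4.3675 + 4.1222 + 0.3501 + 0.3304 + 0.7624 + 0.7196 = 10.652
df = (3−1)(2−1) = 2. Since 10.652 > 5.991, reject the null hypothesis of independence at α = 0.05.

10.652; reject H₀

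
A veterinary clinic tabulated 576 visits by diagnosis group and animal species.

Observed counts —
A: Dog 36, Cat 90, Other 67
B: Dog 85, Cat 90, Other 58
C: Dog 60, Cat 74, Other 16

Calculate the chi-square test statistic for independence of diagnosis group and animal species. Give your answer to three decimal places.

38.187

Row totals: 193, 233, 150. Column totals: 181, 254, 141. Grand total N = 576.
Expected counts (row total × column total / N):
  A, Dog: 193×181/576 = 60.6476
  A, Cat: 193×254/576 = 85.1076
  A, Other: 193×141/576 = 47.2448
  B, Dog: 233×181/576 = 73.2170
  B, Cat: 233×254/576 = 102.7465
  B, Other: 233×141/576 = 57.0365
  C, Dog: 150×181/576 = 47.1354
  C, Cat: 150×254/576 = 66.1458
  C, Other: 150×141/576 = 36.7188
Contributions (O − E)²/E:
  (36 − 60.6476)²/60.6476 = 10.0170
  (90 − 85.1076)²/85.1076 = 0.2812
  (67 − 47.2448)²/47.2448 = 8.2605
  (85 − 73.2170)²/73.2170 = 1.8963
  (90 − 102.7465)²/102.7465 = 1.5813
  (58 − 57.0365)²/57.0365 = 0.0163
  (60 − 47.1354)²/47.1354 = 3.5111
  (74 − 66.1458)²/66.1458 = 0.9326
  (16 − 36.7188)²/36.7188 = 11.6907
χ² = 10.0170 + 0.2812 + 8.2605 + 1.8963 + 1.5813 + 0.0163 + 3.5111 + 0.9326 + 11.6907 = 38.187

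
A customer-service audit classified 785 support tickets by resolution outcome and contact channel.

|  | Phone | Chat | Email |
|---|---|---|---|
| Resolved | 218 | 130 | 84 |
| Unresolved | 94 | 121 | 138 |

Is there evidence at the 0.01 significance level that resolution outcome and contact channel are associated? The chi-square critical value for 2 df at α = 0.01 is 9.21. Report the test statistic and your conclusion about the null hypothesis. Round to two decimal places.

Row totals: 432, 353. Column totals: 312, 251, 222. Grand total N = 785.
Expected counts (row total × column total / N):
  Resolved, Phone: 432×312/785 = 171.6994
  Resolved, Chat: 432×251/785 = 138.1299
  Resolved, Email: 432×222/785 = 122.1707
  Unresolved, Phone: 353×312/785 = 140.3006
  Unresolved, Chat: 353×251/785 = 112.8701
  Unresolved, Email: 353×222/785 = 99.8293
Contributions (O − E)²/E:
  (218 − 171.6994)²/171.6994 = 12.4855
  (130 − 138.1299)²/138.1299 = 0.4785
  (84 − 122.1707)²/122.1707 = 11.9260
  (94 − 140.3006)²/140.3006 = 15.2797
  (121 − 112.8701)²/112.8701 = 0.5856
  (138 − 99.8293)²/99.8293 = 14.5949
χ² = 12.4855 + 0.4785 + 11.9260 + 15.2797 + 0.5856 + 14.5949 = 55.35
df = (2−1)(3−1) = 2. Since 55.35 > 9.21, reject the null hypothesis of independence at α = 0.01.

55.35; reject H₀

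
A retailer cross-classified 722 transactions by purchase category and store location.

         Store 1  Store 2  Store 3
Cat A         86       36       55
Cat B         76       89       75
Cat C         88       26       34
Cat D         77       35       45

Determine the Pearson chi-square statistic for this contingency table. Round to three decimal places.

Row totals: 177, 240, 148, 157. Column totals: 327, 186, 209. Grand total N = 722.
Expected counts (row total × column total / N):
  Cat A, Store 1: 177×327/722 = 80.1648
  Cat A, Store 2: 177×186/722 = 45.5983
  Cat A, Store 3: 177×209/722 = 51.2368
  Cat B, Store 1: 240×327/722 = 108.6981
  Cat B, Store 2: 240×186/722 = 61.8283
  Cat B, Store 3: 240×209/722 = 69.4737
  Cat C, Store 1: 148×327/722 = 67.0305
  Cat C, Store 2: 148×186/722 = 38.1274
  Cat C, Store 3: 148×209/722 = 42.8421
  Cat D, Store 1: 157×327/722 = 71.1066
  Cat D, Store 2: 157×186/722 = 40.4460
  Cat D, Store 3: 157×209/722 = 45.4474
Contributions (O − E)²/E:
  (86 − 80.1648)²/80.1648 = 0.4247
  (36 − 45.5983)²/45.5983 = 2.0204
  (55 − 51.2368)²/51.2368 = 0.2764
  (76 − 108.6981)²/108.6981 = 9.8361
  (89 − 61.8283)²/61.8283 = 11.9412
  (75 − 69.4737)²/69.4737 = 0.4396
  (88 − 67.0305)²/67.0305 = 6.5600
  (26 − 38.1274)²/38.1274 = 3.8574
  (34 − 42.8421)²/42.8421 = 1.8249
  (77 − 71.1066)²/71.1066 = 0.4885
  (35 − 40.4460)²/40.4460 = 0.7333
  (45 − 45.4474)²/45.4474 = 0.0044
χ² = 0.4247 + 2.0204 + 0.2764 + 9.8361 + 11.9412 + 0.4396 + 6.5600 + 3.8574 + 1.8249 + 0.4885 + 0.7333 + 0.0044 = 38.407

38.407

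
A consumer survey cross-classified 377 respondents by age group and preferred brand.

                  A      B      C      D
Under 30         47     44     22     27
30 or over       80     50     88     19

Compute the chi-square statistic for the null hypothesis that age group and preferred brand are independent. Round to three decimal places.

Row totals: 140, 237. Column totals: 127, 94, 110, 46. Grand total N = 377.
Expected counts (row total × column total / N):
  Under 30, A: 140×127/377 = 47.1618
  Under 30, B: 140×94/377 = 34.9072
  Under 30, C: 140×110/377 = 40.8488
  Under 30, D: 140×46/377 = 17.0822
  30 or over, A: 237×127/377 = 79.8382
  30 or over, B: 237×94/377 = 59.0928
  30 or over, C: 237×110/377 = 69.1512
  30 or over, D: 237×46/377 = 28.9178
Contributions (O − E)²/E:
  (47 − 47.1618)²/47.1618 = 0.0006
  (44 − 34.9072)²/34.9072 = 2.3685
  (22 − 40.8488)²/40.8488 = 8.6974
  (27 − 17.0822)²/17.0822 = 5.7582
  (80 − 79.8382)²/79.8382 = 0.0003
  (50 − 59.0928)²/59.0928 = 1.3991
  (88 − 69.1512)²/69.1512 = 5.1377
  (19 − 28.9178)²/28.9178 = 3.4015
χ² = 0.0006 + 2.3685 + 8.6974 + 5.7582 + 0.0003 + 1.3991 + 5.1377 + 3.4015 = 26.763

26.763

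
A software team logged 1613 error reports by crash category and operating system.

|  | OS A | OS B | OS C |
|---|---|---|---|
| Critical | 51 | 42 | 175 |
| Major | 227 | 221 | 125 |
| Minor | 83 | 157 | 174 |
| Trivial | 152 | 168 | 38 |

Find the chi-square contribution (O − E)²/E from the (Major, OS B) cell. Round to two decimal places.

Row total (Major) = 573; column total (OS B) = 588; N = 1613.
Expected count E = 573 × 588 / 1613 = 208.8803.
Contribution = (O − E)²/E = (221 − 208.8803)² / 208.8803 = 0.70.

0.70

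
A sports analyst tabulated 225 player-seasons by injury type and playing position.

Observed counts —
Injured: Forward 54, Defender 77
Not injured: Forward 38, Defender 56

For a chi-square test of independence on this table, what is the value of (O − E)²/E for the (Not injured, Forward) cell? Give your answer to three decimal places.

0.005

Row total (Not injured) = 94; column total (Forward) = 92; N = 225.
Expected count E = 94 × 92 / 225 = 38.4356.
Contribution = (O − E)²/E = (38 − 38.4356)² / 38.4356 = 0.005.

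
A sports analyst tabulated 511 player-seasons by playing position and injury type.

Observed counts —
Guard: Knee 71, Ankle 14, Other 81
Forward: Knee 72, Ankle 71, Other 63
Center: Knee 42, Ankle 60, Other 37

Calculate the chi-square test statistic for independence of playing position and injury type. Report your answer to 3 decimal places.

Row totals: 166, 206, 139. Column totals: 185, 145, 181. Grand total N = 511.
Expected counts (row total × column total / N):
  Guard, Knee: 166×185/511 = 60.0978
  Guard, Ankle: 166×145/511 = 47.1037
  Guard, Other: 166×181/511 = 58.7984
  Forward, Knee: 206×185/511 = 74.5793
  Forward, Ankle: 206×145/511 = 58.4540
  Forward, Other: 206×181/511 = 72.9667
  Center, Knee: 139×185/511 = 50.3229
  Center, Ankle: 139×145/511 = 39.4423
  Center, Other: 139×181/511 = 49.2348
Contributions (O − E)²/E:
  (71 − 60.0978)²/60.0978 = 1.9777
  (14 − 47.1037)²/47.1037 = 23.2647
  (81 − 58.7984)²/58.7984 = 8.3831
  (72 − 74.5793)²/74.5793 = 0.0892
  (71 − 58.4540)²/58.4540 = 2.6928
  (63 − 72.9667)²/72.9667 = 1.3614
  (42 − 50.3229)²/50.3229 = 1.3765
  (60 − 39.4423)²/39.4423 = 10.7149
  (37 − 49.2348)²/49.2348 = 3.0403
χ² = 1.9777 + 23.2647 + 8.3831 + 0.0892 + 2.6928 + 1.3614 + 1.3765 + 10.7149 + 3.0403 = 52.901

52.901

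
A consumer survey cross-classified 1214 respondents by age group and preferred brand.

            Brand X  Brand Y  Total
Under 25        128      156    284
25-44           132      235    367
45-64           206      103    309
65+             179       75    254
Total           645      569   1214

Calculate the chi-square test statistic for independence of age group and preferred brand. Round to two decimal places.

Grand total N = 1214.
Expected counts (row total × column total / N):
  Under 25, Brand X: 284×645/1214 = 150.8896
  Under 25, Brand Y: 284×569/1214 = 133.1104
  25-44, Brand X: 367×645/1214 = 194.9876
  25-44, Brand Y: 367×569/1214 = 172.0124
  45-64, Brand X: 309×645/1214 = 164.1722
  45-64, Brand Y: 309×569/1214 = 144.8278
  65+, Brand X: 254×645/1214 = 134.9506
  65+, Brand Y: 254×569/1214 = 119.0494
Contributions (O − E)²/E:
  (128 − 150.8896)²/150.8896 = 3.4723
  (156 − 133.1104)²/133.1104 = 3.9361
  (132 − 194.9876)²/194.9876 = 20.3471
  (235 − 172.0124)²/172.0124 = 23.0648
  (206 − 164.1722)²/164.1722 = 10.6569
  (103 − 144.8278)²/144.8278 = 12.0803
  (179 − 134.9506)²/134.9506 = 14.3782
  (75 − 119.0494)²/119.0494 = 16.2987
χ² = 3.4723 + 3.9361 + 20.3471 + 23.0648 + 10.6569 + 12.0803 + 14.3782 + 16.2987 = 104.23

104.23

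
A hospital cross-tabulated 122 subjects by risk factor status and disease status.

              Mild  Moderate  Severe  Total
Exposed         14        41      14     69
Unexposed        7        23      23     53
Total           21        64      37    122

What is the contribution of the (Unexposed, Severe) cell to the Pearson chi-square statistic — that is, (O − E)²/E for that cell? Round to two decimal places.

2.98

Row total (Unexposed) = 53; column total (Severe) = 37; N = 122.
Expected count E = 53 × 37 / 122 = 16.074.
Contribution = (O − E)²/E = (23 − 16.074)² / 16.074 = 2.98.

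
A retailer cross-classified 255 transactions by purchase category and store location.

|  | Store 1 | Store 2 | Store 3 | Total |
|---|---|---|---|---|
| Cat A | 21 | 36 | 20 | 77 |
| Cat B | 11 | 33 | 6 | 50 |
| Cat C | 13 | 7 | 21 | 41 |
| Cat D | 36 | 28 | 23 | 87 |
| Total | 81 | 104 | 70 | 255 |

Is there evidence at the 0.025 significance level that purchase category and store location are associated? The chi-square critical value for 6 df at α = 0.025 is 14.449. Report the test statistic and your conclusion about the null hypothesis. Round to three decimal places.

Grand total N = 255.
Expected counts (row total × column total / N):
  Cat A, Store 1: 77×81/255 = 24.4588
  Cat A, Store 2: 77×104/255 = 31.4039
  Cat A, Store 3: 77×70/255 = 21.1373
  Cat B, Store 1: 50×81/255 = 15.8824
  Cat B, Store 2: 50×104/255 = 20.3922
  Cat B, Store 3: 50×70/255 = 13.7255
  Cat C, Store 1: 41×81/255 = 13.0235
  Cat C, Store 2: 41×104/255 = 16.7216
  Cat C, Store 3: 41×70/255 = 11.2549
  Cat D, Store 1: 87×81/255 = 27.6353
  Cat D, Store 2: 87×104/255 = 35.4824
  Cat D, Store 3: 87×70/255 = 23.8824
Contributions (O − E)²/E:
  (21 − 24.4588)²/24.4588 = 0.4891
  (36 − 31.4039)²/31.4039 = 0.6727
  (20 − 21.1373)²/21.1373 = 0.0612
  (11 − 15.8824)²/15.8824 = 1.5009
  (33 − 20.3922)²/20.3922 = 7.7950
  (6 − 13.7255)²/13.7255 = 4.3484
  (13 − 13.0235)²/13.0235 = 0.0000
  (7 − 16.7216)²/16.7216 = 5.6519
  (21 − 11.2549)²/11.2549 = 8.4378
  (36 − 27.6353)²/27.6353 = 2.5318
  (28 − 35.4824)²/35.4824 = 1.5779
  (23 − 23.8824)²/23.8824 = 0.0326
χ² = 0.4891 + 0.6727 + 0.0612 + 1.5009 + 7.7950 + 4.3484 + 0.0000 + 5.6519 + 8.4378 + 2.5318 + 1.5779 + 0.0326 = 33.099
df = (4−1)(3−1) = 6. Since 33.099 > 14.449, reject the null hypothesis of independence at α = 0.025.

33.099; reject H₀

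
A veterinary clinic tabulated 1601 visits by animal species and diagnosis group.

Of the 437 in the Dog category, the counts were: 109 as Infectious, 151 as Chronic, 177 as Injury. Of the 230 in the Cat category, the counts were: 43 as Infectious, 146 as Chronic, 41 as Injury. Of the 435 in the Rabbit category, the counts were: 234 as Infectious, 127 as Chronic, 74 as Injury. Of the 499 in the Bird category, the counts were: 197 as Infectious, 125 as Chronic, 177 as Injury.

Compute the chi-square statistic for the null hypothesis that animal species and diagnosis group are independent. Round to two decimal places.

Row totals: 437, 230, 435, 499. Column totals: 583, 549, 469. Grand total N = 1601.
Expected counts (row total × column total / N):
  Dog, Infectious: 437×583/1601 = 159.132
  Dog, Chronic: 437×549/1601 = 149.852
  Dog, Injury: 437×469/1601 = 128.016
  Cat, Infectious: 230×583/1601 = 83.754
  Cat, Chronic: 230×549/1601 = 78.869
  Cat, Injury: 230×469/1601 = 67.377
  Rabbit, Infectious: 435×583/1601 = 158.404
  Rabbit, Chronic: 435×549/1601 = 149.166
  Rabbit, Injury: 435×469/1601 = 127.430
  Bird, Infectious: 499×583/1601 = 181.710
  Bird, Chronic: 499×549/1601 = 171.112
  Bird, Injury: 499×469/1601 = 146.178
Contributions (O − E)²/E:
  (109 − 159.132)²/159.132 = 15.7933
  (151 − 149.852)²/149.852 = 0.0088
  (177 − 128.016)²/128.016 = 18.7432
  (43 − 83.754)²/83.754 = 19.8306
  (146 − 78.869)²/78.869 = 57.1400
  (41 − 67.377)²/67.377 = 10.3262
  (234 − 158.404)²/158.404 = 36.0771
  (127 − 149.166)²/149.166 = 3.2939
  (74 − 127.430)²/127.430 = 22.4026
  (197 − 181.710)²/181.710 = 1.2866
  (125 − 171.112)²/171.112 = 12.4265
  (177 − 146.178)²/146.178 = 6.4989
χ² = 15.7933 + 0.0088 + 18.7432 + 19.8306 + 57.1400 + 10.3262 + 36.0771 + 3.2939 + 22.4026 + 1.2866 + 12.4265 + 6.4989 = 203.83

203.83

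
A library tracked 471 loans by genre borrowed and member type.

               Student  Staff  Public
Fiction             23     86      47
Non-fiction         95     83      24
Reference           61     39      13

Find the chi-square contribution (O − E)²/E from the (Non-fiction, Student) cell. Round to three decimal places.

Row total (Non-fiction) = 202; column total (Student) = 179; N = 471.
Expected count E = 202 × 179 / 471 = 76.7686.
Contribution = (O − E)²/E = (95 − 76.7686)² / 76.7686 = 4.330.

4.330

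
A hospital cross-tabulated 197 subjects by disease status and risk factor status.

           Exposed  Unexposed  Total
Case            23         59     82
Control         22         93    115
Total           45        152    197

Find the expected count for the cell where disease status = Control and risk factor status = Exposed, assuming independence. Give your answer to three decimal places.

26.269

Row total (Control) = 115; column total (Exposed) = 45; grand total N = 197.
Expected count = (row total × column total) / N = 115 × 45 / 197 = 26.269.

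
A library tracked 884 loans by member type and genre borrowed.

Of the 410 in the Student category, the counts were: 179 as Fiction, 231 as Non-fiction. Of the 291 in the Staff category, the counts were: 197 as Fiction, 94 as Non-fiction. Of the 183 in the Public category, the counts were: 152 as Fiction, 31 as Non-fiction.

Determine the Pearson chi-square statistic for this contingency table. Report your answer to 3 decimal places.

Row totals: 410, 291, 183. Column totals: 528, 356. Grand total N = 884.
Expected counts (row total × column total / N):
  Student, Fiction: 410×528/884 = 244.8869
  Student, Non-fiction: 410×356/884 = 165.1131
  Staff, Fiction: 291×528/884 = 173.8100
  Staff, Non-fiction: 291×356/884 = 117.1900
  Public, Fiction: 183×528/884 = 109.3032
  Public, Non-fiction: 183×356/884 = 73.6968
Contributions (O − E)²/E:
  (179 − 244.8869)²/244.8869 = 17.7269
  (231 − 165.1131)²/165.1131 = 26.2916
  (197 − 173.8100)²/173.8100 = 3.0940
  (94 − 117.1900)²/117.1900 = 4.5889
  (152 − 109.3032)²/109.3032 = 16.6785
  (31 − 73.6968)²/73.6968 = 24.7367
χ² = 17.7269 + 26.2916 + 3.0940 + 4.5889 + 16.6785 + 24.7367 = 93.117

93.117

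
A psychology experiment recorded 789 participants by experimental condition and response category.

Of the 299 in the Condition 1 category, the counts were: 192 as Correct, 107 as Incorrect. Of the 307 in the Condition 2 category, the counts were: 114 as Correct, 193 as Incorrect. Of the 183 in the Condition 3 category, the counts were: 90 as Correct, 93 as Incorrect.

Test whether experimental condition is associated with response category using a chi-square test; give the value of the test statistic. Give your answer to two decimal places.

44.53

Row totals: 299, 307, 183. Column totals: 396, 393. Grand total N = 789.
Expected counts (row total × column total / N):
  Condition 1, Correct: 299×396/789 = 150.068
  Condition 1, Incorrect: 299×393/789 = 148.932
  Condition 2, Correct: 307×396/789 = 154.084
  Condition 2, Incorrect: 307×393/789 = 152.916
  Condition 3, Correct: 183×396/789 = 91.848
  Condition 3, Incorrect: 183×393/789 = 91.152
Contributions (O − E)²/E:
  (192 − 150.068)²/150.068 = 11.7166
  (107 − 148.932)²/148.932 = 11.8060
  (114 − 154.084)²/154.084 = 10.4276
  (193 − 152.916)²/152.916 = 10.5073
  (90 − 91.848)²/91.848 = 0.0372
  (93 − 91.152)²/91.152 = 0.0375
χ² = 11.7166 + 11.8060 + 10.4276 + 10.5073 + 0.0372 + 0.0375 = 44.53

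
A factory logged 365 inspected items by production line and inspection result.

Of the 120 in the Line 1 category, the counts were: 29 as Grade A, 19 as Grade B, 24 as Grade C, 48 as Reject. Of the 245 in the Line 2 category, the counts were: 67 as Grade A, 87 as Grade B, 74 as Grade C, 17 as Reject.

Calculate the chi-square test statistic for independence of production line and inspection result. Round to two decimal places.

Row totals: 120, 245. Column totals: 96, 106, 98, 65. Grand total N = 365.
Expected counts (row total × column total / N):
  Line 1, Grade A: 120×96/365 = 31.5616
  Line 1, Grade B: 120×106/365 = 34.8493
  Line 1, Grade C: 120×98/365 = 32.2192
  Line 1, Reject: 120×65/365 = 21.3699
  Line 2, Grade A: 245×96/365 = 64.4384
  Line 2, Grade B: 245×106/365 = 71.1507
  Line 2, Grade C: 245×98/365 = 65.7808
  Line 2, Reject: 245×65/365 = 43.6301
Contributions (O − E)²/E:
  (29 − 31.5616)²/31.5616 = 0.2079
  (19 − 34.8493)²/34.8493 = 7.2082
  (24 − 32.2192)²/32.2192 = 2.0967
  (48 − 21.3699)²/21.3699 = 33.1851
  (67 − 64.4384)²/64.4384 = 0.1018
  (87 − 71.1507)²/71.1507 = 3.5305
  (74 − 65.7808)²/65.7808 = 1.0270
  (17 − 43.6301)²/43.6301 = 16.2540
χ² = 0.2079 + 7.2082 + 2.0967 + 33.1851 + 0.1018 + 3.5305 + 1.0270 + 16.2540 = 63.61

63.61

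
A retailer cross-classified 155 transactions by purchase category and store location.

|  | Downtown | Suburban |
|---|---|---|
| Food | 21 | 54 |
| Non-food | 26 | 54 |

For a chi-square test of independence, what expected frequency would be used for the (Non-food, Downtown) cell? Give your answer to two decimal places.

Row total (Non-food) = 80; column total (Downtown) = 47; grand total N = 155.
Expected count = (row total × column total) / N = 80 × 47 / 155 = 24.26.

24.26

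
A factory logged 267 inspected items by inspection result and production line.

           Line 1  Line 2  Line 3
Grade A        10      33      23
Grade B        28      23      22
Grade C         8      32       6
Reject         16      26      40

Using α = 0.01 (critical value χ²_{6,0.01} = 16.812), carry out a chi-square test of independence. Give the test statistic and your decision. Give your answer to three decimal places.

34.790; reject H₀

Row totals: 66, 73, 46, 82. Column totals: 62, 114, 91. Grand total N = 267.
Expected counts (row total × column total / N):
  Grade A, Line 1: 66×62/267 = 15.3258
  Grade A, Line 2: 66×114/267 = 28.1798
  Grade A, Line 3: 66×91/267 = 22.4944
  Grade B, Line 1: 73×62/267 = 16.9513
  Grade B, Line 2: 73×114/267 = 31.1685
  Grade B, Line 3: 73×91/267 = 24.8801
  Grade C, Line 1: 46×62/267 = 10.6816
  Grade C, Line 2: 46×114/267 = 19.6404
  Grade C, Line 3: 46×91/267 = 15.6779
  Reject, Line 1: 82×62/267 = 19.0412
  Reject, Line 2: 82×114/267 = 35.0112
  Reject, Line 3: 82×91/267 = 27.9476
Contributions (O − E)²/E:
  (10 − 15.3258)²/15.3258 = 1.8507
  (33 − 28.1798)²/28.1798 = 0.8245
  (23 − 22.4944)²/22.4944 = 0.0114
  (28 − 16.9513)²/16.9513 = 7.2014
  (23 − 31.1685)²/31.1685 = 2.1408
  (22 − 24.8801)²/24.8801 = 0.3334
  (8 − 10.6816)²/10.6816 = 0.6732
  (32 − 19.6404)²/19.6404 = 7.7778
  (6 − 15.6779)²/15.6779 = 5.9741
  (16 − 19.0412)²/19.0412 = 0.4857
  (26 − 35.0112)²/35.0112 = 2.3193
  (40 − 27.9476)²/27.9476 = 5.1976
χ² = 1.8507 + 0.8245 + 0.0114 + 7.2014 + 2.1408 + 0.3334 + 0.6732 + 7.7778 + 5.9741 + 0.4857 + 2.3193 + 5.1976 = 34.790
df = (4−1)(3−1) = 6. Since 34.790 > 16.812, reject the null hypothesis of independence at α = 0.01.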